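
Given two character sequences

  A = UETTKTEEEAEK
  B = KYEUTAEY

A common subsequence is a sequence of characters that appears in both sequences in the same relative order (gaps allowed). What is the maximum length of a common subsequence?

4

Let dp[i][j] be the LCS length of the first i characters of A and the first j characters of B. dp[i][j] = dp[i-1][j-1]+1 when the i-th and j-th characters match, else max(dp[i-1][j], dp[i][j-1]).
    ·  K  Y  E  U  T  A  E  Y
 ·  0  0  0  0  0  0  0  0  0
 U  0  0  0  0  1  1  1  1  1
 E  0  0  0  1  1  1  1  2  2
 T  0  0  0  1  1  2  2  2  2
 T  0  0  0  1  1  2  2  2  2
 K  0  1  1  1  1  2  2  2  2
 T  0  1  1  1  1  2  2  2  2
 E  0  1  1  2  2  2  2  3  3
 E  0  1  1  2  2  2  2  3  3
 E  0  1  1  2  2  2  2  3  3
 A  0  1  1  2  2  2  3  3  3
 E  0  1  1  2  2  2  3  4  4
 K  0  1  1  2  2  2  3  4  4
dp[12][8] = 4. One LCS (by backtracking along matches): UTAE.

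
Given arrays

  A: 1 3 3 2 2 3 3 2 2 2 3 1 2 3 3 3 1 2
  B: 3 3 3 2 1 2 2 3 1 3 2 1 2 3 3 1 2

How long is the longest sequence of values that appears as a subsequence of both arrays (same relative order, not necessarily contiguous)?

Taking 3 [2,2], then 3 [3,3], then 2 [4,6], then 2 [5,7], then 3 [6,8], then 3 [7,10], then 2 [10,11], then 1 [12,12], then 2 [13,13], then 3 [15,14], then 3 [16,15], then 1 [17,16], then 2 [18,17] gives a common subsequence of length 13. The LCS DP gives dp[18][17] = 13, so this is optimal.

13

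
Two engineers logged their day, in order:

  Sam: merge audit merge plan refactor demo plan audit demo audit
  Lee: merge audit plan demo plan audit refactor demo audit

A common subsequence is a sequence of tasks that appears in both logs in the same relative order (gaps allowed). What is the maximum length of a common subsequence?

Match merge (Sam #1, Lee #1), audit (Sam #2, Lee #2), plan (Sam #4, Lee #3), demo (Sam #6, Lee #4), plan (Sam #7, Lee #5), audit (Sam #8, Lee #6), demo (Sam #9, Lee #8), audit (Sam #10, Lee #9) — 8 tasks in the same relative order in both. Since dp[10][9] = 8, nothing longer is possible.

8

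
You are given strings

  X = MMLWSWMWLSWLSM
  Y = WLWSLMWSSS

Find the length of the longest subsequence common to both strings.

7

One common subsequence of length 7: L [3,2], W [4,3], S [5,4], M [7,6], W [8,7], S [10,9], S [13,10], and the DP table's final entry dp[14][10] is also 7, so no common subsequence is longer.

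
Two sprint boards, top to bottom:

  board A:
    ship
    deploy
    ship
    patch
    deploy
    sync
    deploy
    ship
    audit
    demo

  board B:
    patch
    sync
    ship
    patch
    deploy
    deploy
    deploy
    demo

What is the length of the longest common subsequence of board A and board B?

Taking ship (board A #1, board B #3); then deploy (board A #2, board B #5); then deploy (board A #5, board B #6); then deploy (board A #7, board B #7); then demo (board A #10, board B #8) gives a common subsequence of length 5. Since dp[10][8] = 5, nothing longer is possible.

5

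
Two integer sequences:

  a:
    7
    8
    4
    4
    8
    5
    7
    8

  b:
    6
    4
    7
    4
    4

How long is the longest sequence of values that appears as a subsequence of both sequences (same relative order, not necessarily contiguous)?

3

Let dp[i][j] be the LCS length of the first i values of a and the first j values of b. dp[i][j] = dp[i-1][j-1]+1 when the i-th and j-th values match, else max(dp[i-1][j], dp[i][j-1]).
    ·  6  4  7  4  4
 ·  0  0  0  0  0  0
 7  0  0  0  1  1  1
 8  0  0  0  1  1  1
 4  0  0  1  1  2  2
 4  0  0  1  1  2  3
 8  0  0  1  1  2  3
 5  0  0  1  1  2  3
 7  0  0  1  2  2  3
 8  0  0  1  2  2  3
dp[8][5] = 3. One LCS (by backtracking along matches): 7, 4, 4.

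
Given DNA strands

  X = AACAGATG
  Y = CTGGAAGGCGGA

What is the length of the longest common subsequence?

Let dp[i][j] be the LCS length of the first i bases of X and the first j bases of Y. dp[i][j] = dp[i-1][j-1]+1 when the i-th and j-th bases match, else max(dp[i-1][j], dp[i][j-1]).
    ·  C  T  G  G  A  A  G  G  C  G  G  A
 ·  0  0  0  0  0  0  0  0  0  0  0  0  0
 A  0  0  0  0  0  1  1  1  1  1  1  1  1
 A  0  0  0  0  0  1  2  2  2  2  2  2  2
 C  0  1  1  1  1  1  2  2  2  3  3  3  3
 A  0  1  1  1  1  2  2  2  2  3  3  3  4
 G  0  1  1  2  2  2  2  3  3  3  4  4  4
 A  0  1  1  2  2  3  3  3  3  3  4  4  5
 T  0  1  2  2  2  3  3  3  3  3  4  4  5
 G  0  1  2  3  3  3  3  4  4  4  4  5  5
dp[8][12] = 5. One LCS (by backtracking along matches): AACGA.

5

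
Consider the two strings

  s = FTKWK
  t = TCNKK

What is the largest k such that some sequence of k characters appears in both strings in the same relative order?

3

Taking T at s[2]=t[1], K at s[3]=t[4], K at s[5]=t[5] gives a common subsequence of length 3. Since dp[5][5] = 3, nothing longer is possible.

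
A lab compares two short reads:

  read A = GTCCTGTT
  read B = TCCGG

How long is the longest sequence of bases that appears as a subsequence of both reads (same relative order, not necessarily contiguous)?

4

Let dp[i][j] be the LCS length of the first i bases of read A and the first j bases of read B. dp[i][j] = dp[i-1][j-1]+1 when the i-th and j-th bases match, else max(dp[i-1][j], dp[i][j-1]).
    ·  T  C  C  G  G
 ·  0  0  0  0  0  0
 G  0  0  0  0  1  1
 T  0  1  1  1  1  1
 C  0  1  2  2  2  2
 C  0  1  2  3  3  3
 T  0  1  2  3  3  3
 G  0  1  2  3  4  4
 T  0  1  2  3  4  4
 T  0  1  2  3  4  4
dp[8][5] = 4. One LCS (by backtracking along matches): TCCG.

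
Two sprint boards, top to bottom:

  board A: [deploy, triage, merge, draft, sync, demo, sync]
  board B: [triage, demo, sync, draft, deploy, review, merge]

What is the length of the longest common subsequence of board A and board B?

Pick triage (board A #2, board B #1) → demo (board A #6, board B #2) → sync (board A #7, board B #3); all 3 tasks appear in both, in order. Since dp[7][7] = 3, nothing longer is possible.

3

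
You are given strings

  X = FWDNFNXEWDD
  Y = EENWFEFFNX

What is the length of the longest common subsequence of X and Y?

4

Match F [1,7], F [5,8], N [6,9], X [7,10] — 4 characters in the same relative order in both. The LCS DP gives dp[11][10] = 4, so this is optimal.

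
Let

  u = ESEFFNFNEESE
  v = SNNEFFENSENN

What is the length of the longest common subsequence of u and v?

7

One common subsequence of length 7: S (u #2, v #1) → E (u #3, v #4) → F (u #4, v #5) → F (u #5, v #6) → N (u #8, v #8) → S (u #11, v #9) → E (u #12, v #10). The LCS DP gives dp[12][12] = 7, so this is optimal.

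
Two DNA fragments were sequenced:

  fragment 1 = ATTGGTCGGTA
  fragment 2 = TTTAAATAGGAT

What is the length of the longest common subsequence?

Taking T at fragment 1[2]=fragment 2[2], then T at fragment 1[3]=fragment 2[3], then T at fragment 1[6]=fragment 2[7], then G at fragment 1[8]=fragment 2[9], then G at fragment 1[9]=fragment 2[10], then T at fragment 1[10]=fragment 2[12] gives a common subsequence of length 6, and the DP table's final entry dp[11][12] is also 6, so no common subsequence is longer.

6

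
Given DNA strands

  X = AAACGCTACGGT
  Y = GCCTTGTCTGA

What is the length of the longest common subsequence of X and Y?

One common subsequence of length 5: C [4,3], G [5,6], C [6,8], T [7,9], A [8,11], and the DP table's final entry dp[12][11] is also 5, so no common subsequence is longer.

5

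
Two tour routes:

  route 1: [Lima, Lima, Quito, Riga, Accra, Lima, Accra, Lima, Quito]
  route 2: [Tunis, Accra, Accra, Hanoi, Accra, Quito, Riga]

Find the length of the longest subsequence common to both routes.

3

One common subsequence of length 3: Accra (route 1 #5, route 2 #3) → Accra (route 1 #7, route 2 #5) → Quito (route 1 #9, route 2 #6). Since dp[9][7] = 3, nothing longer is possible.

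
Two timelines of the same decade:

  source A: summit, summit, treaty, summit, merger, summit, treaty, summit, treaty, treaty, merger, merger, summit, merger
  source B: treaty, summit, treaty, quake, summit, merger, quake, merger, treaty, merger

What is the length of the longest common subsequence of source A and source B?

Taking treaty at source A[3]=source B[1] → summit at source A[6]=source B[2] → treaty at source A[7]=source B[3] → summit at source A[8]=source B[5] → merger at source A[11]=source B[6] → merger at source A[12]=source B[8] → merger at source A[14]=source B[10] gives a common subsequence of length 7. Since dp[14][10] = 7, nothing longer is possible.

7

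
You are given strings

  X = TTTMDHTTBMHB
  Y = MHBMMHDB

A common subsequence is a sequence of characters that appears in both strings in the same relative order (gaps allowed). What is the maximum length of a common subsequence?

6

Let dp[i][j] be the LCS length of the first i characters of X and the first j characters of Y. dp[i][j] = dp[i-1][j-1]+1 when the i-th and j-th characters match, else max(dp[i-1][j], dp[i][j-1]).
    ·  M  H  B  M  M  H  D  B
 ·  0  0  0  0  0  0  0  0  0
 T  0  0  0  0  0  0  0  0  0
 T  0  0  0  0  0  0  0  0  0
 T  0  0  0  0  0  0  0  0  0
 M  0  1  1  1  1  1  1  1  1
 D  0  1  1  1  1  1  1  2  2
 H  0  1  2  2  2  2  2  2  2
 T  0  1  2  2  2  2  2  2  2
 T  0  1  2  2  2  2  2  2  2
 B  0  1  2  3  3  3  3  3  3
 M  0  1  2  3  4  4  4  4  4
 H  0  1  2  3  4  4  5  5  5
 B  0  1  2  3  4  4  5  5  6
dp[12][8] = 6. One LCS (by backtracking along matches): MHBMHB.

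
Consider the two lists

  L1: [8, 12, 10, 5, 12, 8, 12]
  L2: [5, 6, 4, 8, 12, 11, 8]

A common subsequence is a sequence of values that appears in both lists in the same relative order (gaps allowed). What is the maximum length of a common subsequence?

3

Match 8 at L1[1]=L2[4]; then 12 at L1[2]=L2[5]; then 8 at L1[6]=L2[7] — 3 values in the same relative order in both. dp[7][7] = 3 confirms this is the maximum.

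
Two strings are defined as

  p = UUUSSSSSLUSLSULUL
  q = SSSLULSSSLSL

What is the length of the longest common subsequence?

9

Taking S [4,1], S [5,2], S [6,3], S [7,7], S [8,8], S [11,9], L [12,10], S [13,11], L [17,12] gives a common subsequence of length 9. dp[17][12] = 9 confirms this is the maximum.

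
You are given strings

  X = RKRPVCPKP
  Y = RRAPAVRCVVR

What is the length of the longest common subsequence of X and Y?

Let dp[i][j] be the LCS length of the first i characters of X and the first j characters of Y. dp[i][j] = dp[i-1][j-1]+1 when the i-th and j-th characters match, else max(dp[i-1][j], dp[i][j-1]).
    ·  R  R  A  P  A  V  R  C  V  V  R
 ·  0  0  0  0  0  0  0  0  0  0  0  0
 R  0  1  1  1  1  1  1  1  1  1  1  1
 K  0  1  1  1  1  1  1  1  1  1  1  1
 R  0  1  2  2  2  2  2  2  2  2  2  2
 P  0  1  2  2  3  3  3  3  3  3  3  3
 V  0  1  2  2  3  3  4  4  4  4  4  4
 C  0  1  2  2  3  3  4  4  5  5  5  5
 P  0  1  2  2  3  3  4  4  5  5  5  5
 K  0  1  2  2  3  3  4  4  5  5  5  5
 P  0  1  2  2  3  3  4  4  5  5  5  5
dp[9][11] = 5. One LCS (by backtracking along matches): RRPVC.

5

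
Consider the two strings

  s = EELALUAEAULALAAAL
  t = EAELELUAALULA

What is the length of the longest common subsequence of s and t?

10

One common subsequence of length 10: E at s[1]=t[1] → E at s[2]=t[3] → L at s[3]=t[4] → L at s[5]=t[6] → U at s[6]=t[7] → A at s[7]=t[8] → A at s[9]=t[9] → U at s[10]=t[11] → L at s[13]=t[12] → A at s[16]=t[13], and the DP table's final entry dp[17][13] is also 10, so no common subsequence is longer.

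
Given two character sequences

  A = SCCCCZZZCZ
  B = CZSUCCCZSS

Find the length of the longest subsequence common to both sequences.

Pick S at A[1]=B[3], then C at A[3]=B[5], then C at A[4]=B[6], then C at A[5]=B[7], then Z at A[6]=B[8]; all 5 characters appear in both, in order. Since dp[10][10] = 5, nothing longer is possible.

5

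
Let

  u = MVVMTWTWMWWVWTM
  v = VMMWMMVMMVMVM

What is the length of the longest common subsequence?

One common subsequence of length 6: M at u[1]=v[6], then V at u[2]=v[7], then V at u[3]=v[10], then M at u[9]=v[11], then V at u[12]=v[12], then M at u[15]=v[13]. The LCS DP gives dp[15][13] = 6, so this is optimal.

6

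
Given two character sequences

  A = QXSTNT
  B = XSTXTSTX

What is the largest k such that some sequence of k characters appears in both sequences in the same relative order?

Let dp[i][j] be the LCS length of the first i characters of A and the first j characters of B. dp[i][j] = dp[i-1][j-1]+1 when the i-th and j-th characters match, else max(dp[i-1][j], dp[i][j-1]).
    ·  X  S  T  X  T  S  T  X
 ·  0  0  0  0  0  0  0  0  0
 Q  0  0  0  0  0  0  0  0  0
 X  0  1  1  1  1  1  1  1  1
 S  0  1  2  2  2  2  2  2  2
 T  0  1  2  3  3  3  3  3  3
 N  0  1  2  3  3  3  3  3  3
 T  0  1  2  3  3  4  4  4  4
dp[6][8] = 4. One LCS (by backtracking along matches): XSTT.

4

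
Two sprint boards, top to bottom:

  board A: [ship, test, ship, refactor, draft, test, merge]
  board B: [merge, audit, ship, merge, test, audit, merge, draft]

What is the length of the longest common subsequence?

Taking ship (board A #1, board B #3), test (board A #2, board B #5), draft (board A #5, board B #8) gives a common subsequence of length 3. The LCS DP gives dp[7][8] = 3, so this is optimal.

3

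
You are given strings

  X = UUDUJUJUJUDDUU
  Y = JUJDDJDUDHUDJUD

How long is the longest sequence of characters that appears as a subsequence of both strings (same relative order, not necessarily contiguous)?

Pick U (X #1, Y #2) → D (X #3, Y #5) → J (X #5, Y #6) → U (X #6, Y #8) → U (X #8, Y #11) → J (X #9, Y #13) → U (X #10, Y #14) → D (X #12, Y #15); all 8 characters appear in both, in order. dp[14][15] = 8 confirms this is the maximum.

8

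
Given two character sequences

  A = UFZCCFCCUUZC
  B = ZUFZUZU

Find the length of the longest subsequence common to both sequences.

5

Match U at A[1]=B[2], F at A[2]=B[3], Z at A[3]=B[4], U at A[9]=B[5], U at A[10]=B[7] — 5 characters in the same relative order in both, and the DP table's final entry dp[12][7] is also 5, so no common subsequence is longer.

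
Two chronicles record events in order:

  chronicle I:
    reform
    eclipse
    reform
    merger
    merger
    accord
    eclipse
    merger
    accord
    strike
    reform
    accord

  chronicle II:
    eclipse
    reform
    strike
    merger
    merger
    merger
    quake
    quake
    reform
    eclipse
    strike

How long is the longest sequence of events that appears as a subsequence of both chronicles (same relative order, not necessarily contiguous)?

One common subsequence of length 6: eclipse at chronicle I[2]=chronicle II[1], then reform at chronicle I[3]=chronicle II[2], then merger at chronicle I[4]=chronicle II[5], then merger at chronicle I[5]=chronicle II[6], then eclipse at chronicle I[7]=chronicle II[10], then strike at chronicle I[10]=chronicle II[11]. Since dp[12][11] = 6, nothing longer is possible.

6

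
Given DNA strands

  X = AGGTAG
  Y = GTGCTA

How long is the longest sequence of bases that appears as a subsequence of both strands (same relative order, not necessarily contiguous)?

4

Pick G (X #2, Y #1) → G (X #3, Y #3) → T (X #4, Y #5) → A (X #5, Y #6); all 4 bases appear in both, in order. The LCS DP gives dp[6][6] = 4, so this is optimal.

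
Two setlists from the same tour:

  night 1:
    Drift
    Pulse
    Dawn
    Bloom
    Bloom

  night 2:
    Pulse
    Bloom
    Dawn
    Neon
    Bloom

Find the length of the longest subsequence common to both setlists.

3

Taking Pulse [2,1] → Dawn [3,3] → Bloom [5,5] gives a common subsequence of length 3. dp[5][5] = 3 confirms this is the maximum.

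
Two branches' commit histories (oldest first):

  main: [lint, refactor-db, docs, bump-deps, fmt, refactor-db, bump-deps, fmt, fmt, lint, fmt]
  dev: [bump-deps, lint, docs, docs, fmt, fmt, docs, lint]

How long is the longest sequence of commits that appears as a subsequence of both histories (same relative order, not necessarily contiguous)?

5

Match lint (main #1, dev #2), docs (main #3, dev #4), fmt (main #5, dev #5), fmt (main #8, dev #6), lint (main #10, dev #8) — 5 commits in the same relative order in both. The LCS DP gives dp[11][8] = 5, so this is optimal.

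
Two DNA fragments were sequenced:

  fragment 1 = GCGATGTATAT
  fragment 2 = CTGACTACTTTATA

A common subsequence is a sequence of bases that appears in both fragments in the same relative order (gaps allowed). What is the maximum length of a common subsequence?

One common subsequence of length 8: G at fragment 1[1]=fragment 2[3] → C at fragment 1[2]=fragment 2[5] → A at fragment 1[4]=fragment 2[7] → T at fragment 1[5]=fragment 2[10] → T at fragment 1[7]=fragment 2[11] → A at fragment 1[8]=fragment 2[12] → T at fragment 1[9]=fragment 2[13] → A at fragment 1[10]=fragment 2[14]. The LCS DP gives dp[11][14] = 8, so this is optimal.

8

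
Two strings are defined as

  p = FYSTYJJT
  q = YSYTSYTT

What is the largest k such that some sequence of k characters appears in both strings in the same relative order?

Match Y at p[2]=q[1], S at p[3]=q[2], T at p[4]=q[4], Y at p[5]=q[6], T at p[8]=q[8] — 5 characters in the same relative order in both. dp[8][8] = 5 confirms this is the maximum.

5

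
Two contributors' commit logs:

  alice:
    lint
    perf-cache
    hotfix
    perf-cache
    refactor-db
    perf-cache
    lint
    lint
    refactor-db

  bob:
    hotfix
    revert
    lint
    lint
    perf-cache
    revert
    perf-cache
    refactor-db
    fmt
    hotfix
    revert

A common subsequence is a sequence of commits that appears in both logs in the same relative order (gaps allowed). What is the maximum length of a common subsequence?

4

Pick lint (alice #1, bob #4), perf-cache (alice #2, bob #5), perf-cache (alice #4, bob #7), refactor-db (alice #5, bob #8); all 4 commits appear in both, in order. The LCS DP gives dp[9][11] = 4, so this is optimal.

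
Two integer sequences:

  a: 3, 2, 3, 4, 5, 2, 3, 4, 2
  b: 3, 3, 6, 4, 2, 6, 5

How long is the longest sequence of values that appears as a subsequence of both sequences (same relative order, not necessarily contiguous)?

Match 3 [1,1], 3 [3,2], 4 [4,4], 5 [5,7] — 4 values in the same relative order in both. dp[9][7] = 4 confirms this is the maximum.

4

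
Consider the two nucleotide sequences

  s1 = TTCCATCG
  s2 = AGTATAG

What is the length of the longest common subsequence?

Taking T at s1[1]=s2[3]; then T at s1[2]=s2[5]; then A at s1[5]=s2[6]; then G at s1[8]=s2[7] gives a common subsequence of length 4. dp[8][7] = 4 confirms this is the maximum.

4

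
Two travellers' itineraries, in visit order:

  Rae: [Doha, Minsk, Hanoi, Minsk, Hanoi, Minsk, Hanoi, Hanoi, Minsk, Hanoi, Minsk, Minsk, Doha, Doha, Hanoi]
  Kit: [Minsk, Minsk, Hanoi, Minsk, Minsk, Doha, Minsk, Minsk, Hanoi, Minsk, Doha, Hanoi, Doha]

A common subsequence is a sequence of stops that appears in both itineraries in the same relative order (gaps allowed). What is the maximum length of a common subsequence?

Taking Minsk [2,2] → Hanoi [3,3] → Minsk [4,5] → Minsk [6,7] → Minsk [9,8] → Hanoi [10,9] → Minsk [12,10] → Doha [13,11] → Doha [14,13] gives a common subsequence of length 9. dp[15][13] = 9 confirms this is the maximum.

9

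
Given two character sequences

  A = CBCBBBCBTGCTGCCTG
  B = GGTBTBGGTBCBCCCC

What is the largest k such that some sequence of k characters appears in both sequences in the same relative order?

One common subsequence of length 8: B at A[2]=B[4], then B at A[4]=B[6], then B at A[5]=B[10], then B at A[6]=B[12], then C at A[7]=B[13], then C at A[11]=B[14], then C at A[14]=B[15], then C at A[15]=B[16]. Since dp[17][16] = 8, nothing longer is possible.

8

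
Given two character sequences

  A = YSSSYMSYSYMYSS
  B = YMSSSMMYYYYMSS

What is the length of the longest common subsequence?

Pick Y (A #1, B #1), S (A #2, B #3), S (A #3, B #4), S (A #4, B #5), Y (A #5, B #9), Y (A #8, B #10), Y (A #10, B #11), M (A #11, B #12), S (A #13, B #13), S (A #14, B #14); all 10 characters appear in both, in order. Since dp[14][14] = 10, nothing longer is possible.

10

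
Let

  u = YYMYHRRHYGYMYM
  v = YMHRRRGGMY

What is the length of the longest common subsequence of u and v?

Let dp[i][j] be the LCS length of the first i characters of u and the first j characters of v. dp[i][j] = dp[i-1][j-1]+1 when the i-th and j-th characters match, else max(dp[i-1][j], dp[i][j-1]).
    ·  Y  M  H  R  R  R  G  G  M  Y
 ·  0  0  0  0  0  0  0  0  0  0  0
 Y  0  1  1  1  1  1  1  1  1  1  1
 Y  0  1  1  1  1  1  1  1  1  1  2
 M  0  1  2  2  2  2  2  2  2  2  2
 Y  0  1  2  2  2  2  2  2  2  2  3
 H  0  1  2  3  3  3  3  3  3  3  3
 R  0  1  2  3  4  4  4  4  4  4  4
 R  0  1  2  3  4  5  5  5  5  5  5
 H  0  1  2  3  4  5  5  5  5  5  5
 Y  0  1  2  3  4  5  5  5  5  5  6
 G  0  1  2  3  4  5  5  6  6  6  6
 Y  0  1  2  3  4  5  5  6  6  6  7
 M  0  1  2  3  4  5  5  6  6  7  7
 Y  0  1  2  3  4  5  5  6  6  7  8
 M  0  1  2  3  4  5  5  6  6  7  8
dp[14][10] = 8. One LCS (by backtracking along matches): YMHRRGMY.

8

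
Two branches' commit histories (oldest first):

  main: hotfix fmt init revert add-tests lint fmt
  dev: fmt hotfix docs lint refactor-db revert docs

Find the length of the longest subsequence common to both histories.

2

Pick hotfix at main[1]=dev[2], then revert at main[4]=dev[6]; all 2 commits appear in both, in order, and the DP table's final entry dp[7][7] is also 2, so no common subsequence is longer.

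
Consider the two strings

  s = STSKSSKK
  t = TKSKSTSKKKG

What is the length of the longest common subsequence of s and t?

7

Pick T (s #2, t #1); then S (s #3, t #3); then K (s #4, t #4); then S (s #5, t #5); then S (s #6, t #7); then K (s #7, t #9); then K (s #8, t #10); all 7 characters appear in both, in order. Since dp[8][11] = 7, nothing longer is possible.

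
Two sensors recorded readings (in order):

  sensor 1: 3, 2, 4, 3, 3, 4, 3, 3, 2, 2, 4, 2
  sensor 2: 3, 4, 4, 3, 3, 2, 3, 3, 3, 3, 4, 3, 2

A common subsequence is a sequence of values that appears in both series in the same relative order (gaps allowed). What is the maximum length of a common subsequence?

8

Match 3 at sensor 1[1]=sensor 2[5], then 2 at sensor 1[2]=sensor 2[6], then 3 at sensor 1[4]=sensor 2[7], then 3 at sensor 1[5]=sensor 2[8], then 3 at sensor 1[7]=sensor 2[9], then 3 at sensor 1[8]=sensor 2[10], then 4 at sensor 1[11]=sensor 2[11], then 2 at sensor 1[12]=sensor 2[13] — 8 values in the same relative order in both. The LCS DP gives dp[12][13] = 8, so this is optimal.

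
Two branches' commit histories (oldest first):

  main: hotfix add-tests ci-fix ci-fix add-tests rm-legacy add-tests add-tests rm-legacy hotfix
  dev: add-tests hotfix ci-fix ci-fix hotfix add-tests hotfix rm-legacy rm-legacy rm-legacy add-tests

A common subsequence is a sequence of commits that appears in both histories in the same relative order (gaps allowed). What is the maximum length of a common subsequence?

One common subsequence of length 6: hotfix [1,2]; then ci-fix [3,3]; then ci-fix [4,4]; then add-tests [5,6]; then rm-legacy [6,10]; then add-tests [8,11]. Since dp[10][11] = 6, nothing longer is possible.

6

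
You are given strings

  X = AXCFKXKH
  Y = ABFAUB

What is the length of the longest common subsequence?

Pick A at X[1]=Y[1], F at X[4]=Y[3]; all 2 characters appear in both, in order. The LCS DP gives dp[8][6] = 2, so this is optimal.

2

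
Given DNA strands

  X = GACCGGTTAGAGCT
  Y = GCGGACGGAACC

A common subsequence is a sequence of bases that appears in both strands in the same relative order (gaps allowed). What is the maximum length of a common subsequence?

Taking G [1,4] → A [2,5] → C [4,6] → G [5,7] → G [6,8] → A [9,9] → A [11,10] → C [13,12] gives a common subsequence of length 8. The LCS DP gives dp[14][12] = 8, so this is optimal.

8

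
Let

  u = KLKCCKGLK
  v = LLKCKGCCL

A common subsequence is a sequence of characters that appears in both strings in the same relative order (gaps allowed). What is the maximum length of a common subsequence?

Taking L at u[2]=v[2], then K at u[3]=v[3], then C at u[5]=v[4], then K at u[6]=v[5], then G at u[7]=v[6], then L at u[8]=v[9] gives a common subsequence of length 6, and the DP table's final entry dp[9][9] is also 6, so no common subsequence is longer.

6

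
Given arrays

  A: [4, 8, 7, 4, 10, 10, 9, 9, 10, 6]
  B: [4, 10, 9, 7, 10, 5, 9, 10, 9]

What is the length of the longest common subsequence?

Match 4 at A[1]=B[1]; then 7 at A[3]=B[4]; then 10 at A[5]=B[5]; then 10 at A[6]=B[8]; then 9 at A[8]=B[9] — 5 values in the same relative order in both. Since dp[10][9] = 5, nothing longer is possible.

5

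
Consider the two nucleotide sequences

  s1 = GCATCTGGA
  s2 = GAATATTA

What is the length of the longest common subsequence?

5

Let dp[i][j] be the LCS length of the first i bases of s1 and the first j bases of s2. dp[i][j] = dp[i-1][j-1]+1 when the i-th and j-th bases match, else max(dp[i-1][j], dp[i][j-1]).
    ·  G  A  A  T  A  T  T  A
 ·  0  0  0  0  0  0  0  0  0
 G  0  1  1  1  1  1  1  1  1
 C  0  1  1  1  1  1  1  1  1
 A  0  1  2  2  2  2  2  2  2
 T  0  1  2  2  3  3  3  3  3
 C  0  1  2  2  3  3  3  3  3
 T  0  1  2  2  3  3  4  4  4
 G  0  1  2  2  3  3  4  4  4
 G  0  1  2  2  3  3  4  4  4
 A  0  1  2  3  3  4  4  4  5
dp[9][8] = 5. One LCS (by backtracking along matches): GATTA.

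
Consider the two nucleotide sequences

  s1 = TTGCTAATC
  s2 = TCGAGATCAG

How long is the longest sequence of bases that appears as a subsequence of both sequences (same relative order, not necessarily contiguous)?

Let dp[i][j] be the LCS length of the first i bases of s1 and the first j bases of s2. dp[i][j] = dp[i-1][j-1]+1 when the i-th and j-th bases match, else max(dp[i-1][j], dp[i][j-1]).
    ·  T  C  G  A  G  A  T  C  A  G
 ·  0  0  0  0  0  0  0  0  0  0  0
 T  0  1  1  1  1  1  1  1  1  1  1
 T  0  1  1  1  1  1  1  2  2  2  2
 G  0  1  1  2  2  2  2  2  2  2  3
 C  0  1  2  2  2  2  2  2  3  3  3
 T  0  1  2  2  2  2  2  3  3  3  3
 A  0  1  2  2  3  3  3  3  3  4  4
 A  0  1  2  2  3  3  4  4  4  4  4
 T  0  1  2  2  3  3  4  5  5  5  5
 C  0  1  2  2  3  3  4  5  6  6  6
dp[9][10] = 6. One LCS (by backtracking along matches): TGAATC.

6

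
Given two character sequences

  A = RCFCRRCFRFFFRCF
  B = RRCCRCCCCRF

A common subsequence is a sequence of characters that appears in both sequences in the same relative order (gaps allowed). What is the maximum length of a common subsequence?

7

Taking R (A #1, B #2), C (A #2, B #3), C (A #4, B #4), R (A #5, B #5), C (A #7, B #9), R (A #13, B #10), F (A #15, B #11) gives a common subsequence of length 7. Since dp[15][11] = 7, nothing longer is possible.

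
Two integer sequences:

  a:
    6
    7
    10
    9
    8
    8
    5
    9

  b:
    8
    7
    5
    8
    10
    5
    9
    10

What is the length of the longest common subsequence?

Pick 7 at a[2]=b[2]; then 10 at a[3]=b[5]; then 5 at a[7]=b[6]; then 9 at a[8]=b[7]; all 4 values appear in both, in order. dp[8][8] = 4 confirms this is the maximum.

4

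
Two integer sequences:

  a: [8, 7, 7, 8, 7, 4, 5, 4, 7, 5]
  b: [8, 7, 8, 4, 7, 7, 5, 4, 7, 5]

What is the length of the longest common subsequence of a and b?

8

Match 8 [1,1], then 7 [2,2], then 7 [3,5], then 7 [5,6], then 5 [7,7], then 4 [8,8], then 7 [9,9], then 5 [10,10] — 8 values in the same relative order in both. dp[10][10] = 8 confirms this is the maximum.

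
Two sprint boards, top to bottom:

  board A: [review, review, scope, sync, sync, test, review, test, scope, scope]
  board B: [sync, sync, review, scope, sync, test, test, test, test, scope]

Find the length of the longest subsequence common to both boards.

Pick review at board A[2]=board B[3], then scope at board A[3]=board B[4], then sync at board A[4]=board B[5], then test at board A[6]=board B[8], then test at board A[8]=board B[9], then scope at board A[10]=board B[10]; all 6 tasks appear in both, in order, and the DP table's final entry dp[10][10] is also 6, so no common subsequence is longer.

6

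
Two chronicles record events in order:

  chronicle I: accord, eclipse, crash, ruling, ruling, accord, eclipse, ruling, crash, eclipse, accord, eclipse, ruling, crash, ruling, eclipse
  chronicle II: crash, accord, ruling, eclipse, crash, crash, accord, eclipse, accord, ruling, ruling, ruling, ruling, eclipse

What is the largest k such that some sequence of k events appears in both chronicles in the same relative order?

Match accord [1,2], then eclipse [2,4], then crash [3,6], then accord [6,7], then eclipse [7,8], then ruling [8,11], then ruling [13,12], then ruling [15,13], then eclipse [16,14] — 9 events in the same relative order in both. dp[16][14] = 9 confirms this is the maximum.

9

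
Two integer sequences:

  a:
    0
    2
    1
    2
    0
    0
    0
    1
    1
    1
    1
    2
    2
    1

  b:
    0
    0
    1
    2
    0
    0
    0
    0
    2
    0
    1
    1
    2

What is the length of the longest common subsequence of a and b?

9

Pick 0 at a[1]=b[2], then 1 at a[3]=b[3], then 2 at a[4]=b[4], then 0 at a[5]=b[7], then 0 at a[6]=b[8], then 0 at a[7]=b[10], then 1 at a[10]=b[11], then 1 at a[11]=b[12], then 2 at a[13]=b[13]; all 9 values appear in both, in order. The LCS DP gives dp[14][13] = 9, so this is optimal.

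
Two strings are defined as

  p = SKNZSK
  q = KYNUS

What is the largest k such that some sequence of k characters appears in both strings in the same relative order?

3

Taking K at p[2]=q[1] → N at p[3]=q[3] → S at p[5]=q[5] gives a common subsequence of length 3. Since dp[6][5] = 3, nothing longer is possible.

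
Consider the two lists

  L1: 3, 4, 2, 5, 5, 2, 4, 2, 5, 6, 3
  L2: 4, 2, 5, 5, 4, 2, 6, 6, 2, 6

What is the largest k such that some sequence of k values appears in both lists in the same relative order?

Let dp[i][j] be the LCS length of the first i values of L1 and the first j values of L2. dp[i][j] = dp[i-1][j-1]+1 when the i-th and j-th values match, else max(dp[i-1][j], dp[i][j-1]).
    ·  4  2  5  5  4  2  6  6  2  6
 ·  0  0  0  0  0  0  0  0  0  0  0
 3  0  0  0  0  0  0  0  0  0  0  0
 4  0  1  1  1  1  1  1  1  1  1  1
 2  0  1  2  2  2  2  2  2  2  2  2
 5  0  1  2  3  3  3  3  3  3  3  3
 5  0  1  2  3  4  4  4  4  4  4  4
 2  0  1  2  3  4  4  5  5  5  5  5
 4  0  1  2  3  4  5  5  5  5  5  5
 2  0  1  2  3  4  5  6  6  6  6  6
 5  0  1  2  3  4  5  6  6  6  6  6
 6  0  1  2  3  4  5  6  7  7  7  7
 3  0  1  2  3  4  5  6  7  7  7  7
dp[11][10] = 7. One LCS (by backtracking along matches): 4, 2, 5, 5, 2, 2, 6.

7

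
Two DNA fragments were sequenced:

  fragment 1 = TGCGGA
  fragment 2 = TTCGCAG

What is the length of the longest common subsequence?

4

Match T (fragment 1 #1, fragment 2 #2); then G (fragment 1 #2, fragment 2 #4); then C (fragment 1 #3, fragment 2 #5); then G (fragment 1 #5, fragment 2 #7) — 4 bases in the same relative order in both. dp[6][7] = 4 confirms this is the maximum.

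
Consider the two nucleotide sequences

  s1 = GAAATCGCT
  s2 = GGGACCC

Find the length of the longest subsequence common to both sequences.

Taking G [1,3]; then A [2,4]; then C [6,6]; then C [8,7] gives a common subsequence of length 4, and the DP table's final entry dp[9][7] is also 4, so no common subsequence is longer.

4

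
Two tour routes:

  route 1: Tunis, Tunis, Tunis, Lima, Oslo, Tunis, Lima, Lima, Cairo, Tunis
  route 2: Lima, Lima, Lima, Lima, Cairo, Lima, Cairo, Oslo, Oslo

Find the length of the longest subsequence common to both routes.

Match Lima (route 1 #4, route 2 #3) → Lima (route 1 #7, route 2 #4) → Lima (route 1 #8, route 2 #6) → Cairo (route 1 #9, route 2 #7) — 4 stops in the same relative order in both. dp[10][9] = 4 confirms this is the maximum.

4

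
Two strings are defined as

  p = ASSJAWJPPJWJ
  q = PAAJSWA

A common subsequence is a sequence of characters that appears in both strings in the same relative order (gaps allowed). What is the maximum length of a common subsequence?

4

Let dp[i][j] be the LCS length of the first i characters of p and the first j characters of q. dp[i][j] = dp[i-1][j-1]+1 when the i-th and j-th characters match, else max(dp[i-1][j], dp[i][j-1]).
    ·  P  A  A  J  S  W  A
 ·  0  0  0  0  0  0  0  0
 A  0  0  1  1  1  1  1  1
 S  0  0  1  1  1  2  2  2
 S  0  0  1  1  1  2  2  2
 J  0  0  1  1  2  2  2  2
 A  0  0  1  2  2  2  2  3
 W  0  0  1  2  2  2  3  3
 J  0  0  1  2  3  3  3  3
 P  0  1  1  2  3  3  3  3
 P  0  1  1  2  3  3  3  3
 J  0  1  1  2  3  3  3  3
 W  0  1  1  2  3  3  4  4
 J  0  1  1  2  3  3  4  4
dp[12][7] = 4. One LCS (by backtracking along matches): AAJW.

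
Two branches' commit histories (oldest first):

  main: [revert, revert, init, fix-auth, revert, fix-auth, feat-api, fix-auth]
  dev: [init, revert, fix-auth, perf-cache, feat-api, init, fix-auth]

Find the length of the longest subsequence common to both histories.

5

Match init [3,1] → revert [5,2] → fix-auth [6,3] → feat-api [7,5] → fix-auth [8,7] — 5 commits in the same relative order in both. The LCS DP gives dp[8][7] = 5, so this is optimal.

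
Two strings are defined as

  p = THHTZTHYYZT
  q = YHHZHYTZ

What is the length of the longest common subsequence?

6

Let dp[i][j] be the LCS length of the first i characters of p and the first j characters of q. dp[i][j] = dp[i-1][j-1]+1 when the i-th and j-th characters match, else max(dp[i-1][j], dp[i][j-1]).
    ·  Y  H  H  Z  H  Y  T  Z
 ·  0  0  0  0  0  0  0  0  0
 T  0  0  0  0  0  0  0  1  1
 H  0  0  1  1  1  1  1  1  1
 H  0  0  1  2  2  2  2  2  2
 T  0  0  1  2  2  2  2  3  3
 Z  0  0  1  2  3  3  3  3  4
 T  0  0  1  2  3  3  3  4  4
 H  0  0  1  2  3  4  4  4  4
 Y  0  1  1  2  3  4  5  5  5
 Y  0  1  1  2  3  4  5  5  5
 Z  0  1  1  2  3  4  5  5  6
 T  0  1  1  2  3  4  5  6  6
dp[11][8] = 6. One LCS (by backtracking along matches): HHZHYZ.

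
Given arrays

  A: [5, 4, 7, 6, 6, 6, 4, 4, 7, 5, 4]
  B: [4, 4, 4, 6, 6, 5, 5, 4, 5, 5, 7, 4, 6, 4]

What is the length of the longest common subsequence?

6

Match 4 at A[2]=B[3], 6 at A[4]=B[4], 6 at A[5]=B[5], 4 at A[7]=B[8], 4 at A[8]=B[12], 4 at A[11]=B[14] — 6 values in the same relative order in both. The LCS DP gives dp[11][14] = 6, so this is optimal.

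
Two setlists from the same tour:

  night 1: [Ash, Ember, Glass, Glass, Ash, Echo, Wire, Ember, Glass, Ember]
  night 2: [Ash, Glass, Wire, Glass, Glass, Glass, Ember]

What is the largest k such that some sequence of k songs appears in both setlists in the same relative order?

Match Ash at night 1[1]=night 2[1], then Glass at night 1[3]=night 2[4], then Glass at night 1[4]=night 2[5], then Glass at night 1[9]=night 2[6], then Ember at night 1[10]=night 2[7] — 5 songs in the same relative order in both. The LCS DP gives dp[10][7] = 5, so this is optimal.

5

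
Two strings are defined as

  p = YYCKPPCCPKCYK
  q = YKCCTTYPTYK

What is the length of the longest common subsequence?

7

Match Y (p #2, q #1), then K (p #4, q #2), then C (p #7, q #3), then C (p #8, q #4), then P (p #9, q #8), then Y (p #12, q #10), then K (p #13, q #11) — 7 characters in the same relative order in both. dp[13][11] = 7 confirms this is the maximum.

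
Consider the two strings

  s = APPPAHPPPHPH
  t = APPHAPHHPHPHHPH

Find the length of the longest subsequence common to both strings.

Taking A [1,1], then P [2,2], then P [3,3], then P [4,6], then H [6,8], then P [7,9], then P [8,11], then H [10,13], then P [11,14], then H [12,15] gives a common subsequence of length 10. Since dp[12][15] = 10, nothing longer is possible.

10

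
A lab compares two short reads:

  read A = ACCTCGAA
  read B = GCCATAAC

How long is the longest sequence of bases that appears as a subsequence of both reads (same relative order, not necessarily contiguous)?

5

Match C [2,2] → C [3,3] → T [4,5] → A [7,6] → A [8,7] — 5 bases in the same relative order in both. The LCS DP gives dp[8][8] = 5, so this is optimal.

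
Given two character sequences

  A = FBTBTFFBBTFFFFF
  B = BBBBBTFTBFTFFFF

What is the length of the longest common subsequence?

10

Match B (A #2, B #4), B (A #4, B #5), T (A #5, B #6), F (A #6, B #7), F (A #7, B #10), T (A #10, B #11), F (A #12, B #12), F (A #13, B #13), F (A #14, B #14), F (A #15, B #15) — 10 characters in the same relative order in both. The LCS DP gives dp[15][15] = 10, so this is optimal.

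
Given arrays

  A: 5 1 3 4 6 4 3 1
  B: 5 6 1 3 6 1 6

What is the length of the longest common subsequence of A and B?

5

Let dp[i][j] be the LCS length of the first i values of A and the first j values of B. dp[i][j] = dp[i-1][j-1]+1 when the i-th and j-th values match, else max(dp[i-1][j], dp[i][j-1]).
    ·  5  6  1  3  6  1  6
 ·  0  0  0  0  0  0  0  0
 5  0  1  1  1  1  1  1  1
 1  0  1  1  2  2  2  2  2
 3  0  1  1  2  3  3  3  3
 4  0  1  1  2  3  3  3  3
 6  0  1  2  2  3  4  4  4
 4  0  1  2  2  3  4  4  4
 3  0  1  2  2  3  4  4  4
 1  0  1  2  3  3  4  5  5
dp[8][7] = 5. One LCS (by backtracking along matches): 5, 1, 3, 6, 1.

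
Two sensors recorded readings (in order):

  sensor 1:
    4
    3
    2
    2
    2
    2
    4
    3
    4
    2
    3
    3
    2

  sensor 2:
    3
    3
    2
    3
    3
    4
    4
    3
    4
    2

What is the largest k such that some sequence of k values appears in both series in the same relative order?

Pick 3 at sensor 1[2]=sensor 2[2], 2 at sensor 1[3]=sensor 2[3], 4 at sensor 1[7]=sensor 2[7], 3 at sensor 1[8]=sensor 2[8], 4 at sensor 1[9]=sensor 2[9], 2 at sensor 1[13]=sensor 2[10]; all 6 values appear in both, in order. The LCS DP gives dp[13][10] = 6, so this is optimal.

6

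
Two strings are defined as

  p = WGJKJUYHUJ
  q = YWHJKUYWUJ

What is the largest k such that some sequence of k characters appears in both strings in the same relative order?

One common subsequence of length 7: W at p[1]=q[2] → J at p[3]=q[4] → K at p[4]=q[5] → U at p[6]=q[6] → Y at p[7]=q[7] → U at p[9]=q[9] → J at p[10]=q[10]. dp[10][10] = 7 confirms this is the maximum.

7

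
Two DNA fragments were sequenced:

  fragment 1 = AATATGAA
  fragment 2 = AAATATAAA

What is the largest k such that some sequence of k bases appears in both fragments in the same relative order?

Pick A [1,2], then A [2,3], then T [3,4], then A [4,5], then T [5,6], then A [7,8], then A [8,9]; all 7 bases appear in both, in order. The LCS DP gives dp[8][9] = 7, so this is optimal.

7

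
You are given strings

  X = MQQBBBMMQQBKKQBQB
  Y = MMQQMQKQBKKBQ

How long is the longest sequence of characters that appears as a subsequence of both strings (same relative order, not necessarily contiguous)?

One common subsequence of length 11: M at X[1]=Y[2]; then Q at X[2]=Y[3]; then Q at X[3]=Y[4]; then M at X[8]=Y[5]; then Q at X[9]=Y[6]; then Q at X[10]=Y[8]; then B at X[11]=Y[9]; then K at X[12]=Y[10]; then K at X[13]=Y[11]; then B at X[15]=Y[12]; then Q at X[16]=Y[13]. dp[17][13] = 11 confirms this is the maximum.

11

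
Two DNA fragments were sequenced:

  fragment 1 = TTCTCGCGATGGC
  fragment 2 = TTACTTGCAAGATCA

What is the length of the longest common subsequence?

10

One common subsequence of length 10: T (fragment 1 #1, fragment 2 #1) → T (fragment 1 #2, fragment 2 #2) → C (fragment 1 #3, fragment 2 #4) → T (fragment 1 #4, fragment 2 #6) → G (fragment 1 #6, fragment 2 #7) → C (fragment 1 #7, fragment 2 #8) → G (fragment 1 #8, fragment 2 #11) → A (fragment 1 #9, fragment 2 #12) → T (fragment 1 #10, fragment 2 #13) → C (fragment 1 #13, fragment 2 #14). Since dp[13][15] = 10, nothing longer is possible.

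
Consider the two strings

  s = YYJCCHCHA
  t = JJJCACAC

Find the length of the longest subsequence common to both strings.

4

Let dp[i][j] be the LCS length of the first i characters of s and the first j characters of t. dp[i][j] = dp[i-1][j-1]+1 when the i-th and j-th characters match, else max(dp[i-1][j], dp[i][j-1]).
    ·  J  J  J  C  A  C  A  C
 ·  0  0  0  0  0  0  0  0  0
 Y  0  0  0  0  0  0  0  0  0
 Y  0  0  0  0  0  0  0  0  0
 J  0  1  1  1  1  1  1  1  1
 C  0  1  1  1  2  2  2  2  2
 C  0  1  1  1  2  2  3  3  3
 H  0  1  1  1  2  2  3  3  3
 C  0  1  1  1  2  2  3  3  4
 H  0  1  1  1  2  2  3  3  4
 A  0  1  1  1  2  3  3  4  4
dp[9][8] = 4. One LCS (by backtracking along matches): JCCC.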